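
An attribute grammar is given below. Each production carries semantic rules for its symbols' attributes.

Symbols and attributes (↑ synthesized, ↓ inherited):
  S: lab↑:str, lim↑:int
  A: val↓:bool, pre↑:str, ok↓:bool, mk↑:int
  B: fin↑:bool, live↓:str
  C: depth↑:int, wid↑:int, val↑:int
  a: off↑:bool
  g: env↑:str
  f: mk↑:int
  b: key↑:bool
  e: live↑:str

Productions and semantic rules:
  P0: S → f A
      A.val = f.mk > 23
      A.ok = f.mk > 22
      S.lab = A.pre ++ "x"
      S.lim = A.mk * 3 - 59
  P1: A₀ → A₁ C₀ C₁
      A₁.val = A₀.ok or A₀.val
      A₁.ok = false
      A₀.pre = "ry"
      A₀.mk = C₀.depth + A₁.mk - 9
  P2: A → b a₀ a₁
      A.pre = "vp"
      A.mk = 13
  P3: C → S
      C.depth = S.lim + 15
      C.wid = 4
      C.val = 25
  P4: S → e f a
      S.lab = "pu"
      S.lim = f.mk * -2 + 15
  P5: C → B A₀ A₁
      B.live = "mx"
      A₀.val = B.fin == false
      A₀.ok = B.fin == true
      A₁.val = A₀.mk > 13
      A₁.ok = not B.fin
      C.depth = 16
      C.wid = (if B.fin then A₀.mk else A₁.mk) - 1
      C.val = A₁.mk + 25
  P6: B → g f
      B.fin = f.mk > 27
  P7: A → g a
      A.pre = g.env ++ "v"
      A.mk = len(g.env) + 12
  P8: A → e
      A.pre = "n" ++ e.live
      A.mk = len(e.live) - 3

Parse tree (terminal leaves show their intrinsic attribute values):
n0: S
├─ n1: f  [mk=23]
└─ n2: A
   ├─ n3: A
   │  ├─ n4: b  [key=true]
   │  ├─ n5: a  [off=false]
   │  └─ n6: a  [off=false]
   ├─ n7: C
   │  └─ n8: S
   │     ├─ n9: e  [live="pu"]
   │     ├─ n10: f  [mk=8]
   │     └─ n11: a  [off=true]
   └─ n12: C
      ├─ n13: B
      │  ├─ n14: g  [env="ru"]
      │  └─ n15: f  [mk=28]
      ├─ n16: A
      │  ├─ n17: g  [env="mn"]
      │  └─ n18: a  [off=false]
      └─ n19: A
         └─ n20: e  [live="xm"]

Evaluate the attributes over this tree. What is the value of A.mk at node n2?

18

1. n1.mk = 23  [terminal]
2. n2.val = false  [f.mk > 23]
3. n2.ok = true  [f.mk > 22]
4. n3.val = true  [A₀.ok or A₀.val]
5. n3.ok = false  [false]
6. n4.key = true  [terminal]
7. n5.off = false  [terminal]
8. n6.off = false  [terminal]
9. n3.pre = "vp"  ["vp"]
10. n3.mk = 13  [13]
11. n9.live = "pu"  [terminal]
12. n10.mk = 8  [terminal]
13. n11.off = true  [terminal]
14. n8.lab = "pu"  ["pu"]
15. n8.lim = -1  [f.mk * -2 + 15]
16. n7.depth = 14  [S.lim + 15]
17. n7.wid = 4  [4]
18. n7.val = 25  [25]
19. n13.live = "mx"  ["mx"]
20. n14.env = "ru"  [terminal]
21. n15.mk = 28  [terminal]
22. n13.fin = true  [f.mk > 27]
23. n16.val = false  [B.fin == false]
24. n16.ok = true  [B.fin == true]
25. n17.env = "mn"  [terminal]
26. n18.off = false  [terminal]
27. n16.pre = "mnv"  [g.env ++ "v"]
28. n16.mk = 14  [len(g.env) + 12]
29. n19.val = true  [A₀.mk > 13]
30. n19.ok = false  [not B.fin]
31. n20.live = "xm"  [terminal]
32. n19.pre = "nxm"  ["n" ++ e.live]
33. n19.mk = -1  [len(e.live) - 3]
34. n12.depth = 16  [16]
35. n12.wid = 13  [(if B.fin then A₀.mk else A₁.mk) - 1]
36. n12.val = 24  [A₁.mk + 25]
37. n2.pre = "ry"  ["ry"]
38. n2.mk = 18  [C₀.depth + A₁.mk - 9]
39. n0.lab = "ryx"  [A.pre ++ "x"]
40. n0.lim = -5  [A.mk * 3 - 59]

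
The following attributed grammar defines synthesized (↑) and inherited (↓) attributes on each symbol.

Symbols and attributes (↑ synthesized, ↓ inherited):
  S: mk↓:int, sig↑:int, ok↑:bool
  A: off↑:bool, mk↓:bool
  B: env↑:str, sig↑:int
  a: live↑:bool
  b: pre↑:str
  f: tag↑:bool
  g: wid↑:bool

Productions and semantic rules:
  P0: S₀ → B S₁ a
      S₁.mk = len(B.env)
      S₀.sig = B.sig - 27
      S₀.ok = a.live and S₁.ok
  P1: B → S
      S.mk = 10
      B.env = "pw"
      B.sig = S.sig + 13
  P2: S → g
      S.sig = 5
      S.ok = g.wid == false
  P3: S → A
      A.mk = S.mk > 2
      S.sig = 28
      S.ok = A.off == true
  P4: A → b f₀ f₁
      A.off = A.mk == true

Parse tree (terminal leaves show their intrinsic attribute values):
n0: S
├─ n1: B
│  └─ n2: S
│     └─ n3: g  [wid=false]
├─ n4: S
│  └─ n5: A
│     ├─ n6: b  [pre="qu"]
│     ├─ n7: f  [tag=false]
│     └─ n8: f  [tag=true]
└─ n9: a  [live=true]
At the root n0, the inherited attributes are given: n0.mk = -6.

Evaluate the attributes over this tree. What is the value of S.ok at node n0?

1. n0.mk = -6  [given at root]
2. n2.mk = 10  [10]
3. n3.wid = false  [terminal]
4. n2.sig = 5  [5]
5. n2.ok = true  [g.wid == false]
6. n1.env = "pw"  ["pw"]
7. n1.sig = 18  [S.sig + 13]
8. n4.mk = 2  [len(B.env)]
9. n5.mk = false  [S.mk > 2]
10. n6.pre = "qu"  [terminal]
11. n7.tag = false  [terminal]
12. n8.tag = true  [terminal]
13. n5.off = false  [A.mk == true]
14. n4.sig = 28  [28]
15. n4.ok = false  [A.off == true]
16. n9.live = true  [terminal]
17. n0.sig = -9  [B.sig - 27]
18. n0.ok = false  [a.live and S₁.ok]

false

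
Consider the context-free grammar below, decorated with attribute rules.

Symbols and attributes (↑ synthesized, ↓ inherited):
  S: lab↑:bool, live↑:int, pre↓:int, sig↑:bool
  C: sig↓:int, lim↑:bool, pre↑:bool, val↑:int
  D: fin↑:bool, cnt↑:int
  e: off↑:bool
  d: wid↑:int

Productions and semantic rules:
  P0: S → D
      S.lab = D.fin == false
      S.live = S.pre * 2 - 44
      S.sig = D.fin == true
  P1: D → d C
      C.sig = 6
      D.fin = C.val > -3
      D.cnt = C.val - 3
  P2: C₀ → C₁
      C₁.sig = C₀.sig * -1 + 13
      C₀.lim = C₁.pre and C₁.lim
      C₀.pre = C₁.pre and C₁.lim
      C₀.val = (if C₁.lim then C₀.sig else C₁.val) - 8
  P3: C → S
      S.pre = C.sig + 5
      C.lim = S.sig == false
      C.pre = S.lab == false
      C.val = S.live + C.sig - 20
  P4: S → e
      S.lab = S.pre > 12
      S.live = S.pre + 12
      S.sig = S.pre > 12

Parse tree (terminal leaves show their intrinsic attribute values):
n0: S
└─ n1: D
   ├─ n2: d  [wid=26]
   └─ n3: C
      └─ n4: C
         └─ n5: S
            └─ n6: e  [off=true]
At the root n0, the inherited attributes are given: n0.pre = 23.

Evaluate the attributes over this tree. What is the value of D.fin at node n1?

1. n0.pre = 23  [given at root]
2. n2.wid = 26  [terminal]
3. n3.sig = 6  [6]
4. n4.sig = 7  [C₀.sig * -1 + 13]
5. n5.pre = 12  [C.sig + 5]
6. n6.off = true  [terminal]
7. n5.lab = false  [S.pre > 12]
8. n5.live = 24  [S.pre + 12]
9. n5.sig = false  [S.pre > 12]
10. n4.lim = true  [S.sig == false]
11. n4.pre = true  [S.lab == false]
12. n4.val = 11  [S.live + C.sig - 20]
13. n3.lim = true  [C₁.pre and C₁.lim]
14. n3.pre = true  [C₁.pre and C₁.lim]
15. n3.val = -2  [(if C₁.lim then C₀.sig else C₁.val) - 8]
16. n1.fin = true  [C.val > -3]
17. n1.cnt = -5  [C.val - 3]
18. n0.lab = false  [D.fin == false]
19. n0.live = 2  [S.pre * 2 - 44]
20. n0.sig = true  [D.fin == true]

true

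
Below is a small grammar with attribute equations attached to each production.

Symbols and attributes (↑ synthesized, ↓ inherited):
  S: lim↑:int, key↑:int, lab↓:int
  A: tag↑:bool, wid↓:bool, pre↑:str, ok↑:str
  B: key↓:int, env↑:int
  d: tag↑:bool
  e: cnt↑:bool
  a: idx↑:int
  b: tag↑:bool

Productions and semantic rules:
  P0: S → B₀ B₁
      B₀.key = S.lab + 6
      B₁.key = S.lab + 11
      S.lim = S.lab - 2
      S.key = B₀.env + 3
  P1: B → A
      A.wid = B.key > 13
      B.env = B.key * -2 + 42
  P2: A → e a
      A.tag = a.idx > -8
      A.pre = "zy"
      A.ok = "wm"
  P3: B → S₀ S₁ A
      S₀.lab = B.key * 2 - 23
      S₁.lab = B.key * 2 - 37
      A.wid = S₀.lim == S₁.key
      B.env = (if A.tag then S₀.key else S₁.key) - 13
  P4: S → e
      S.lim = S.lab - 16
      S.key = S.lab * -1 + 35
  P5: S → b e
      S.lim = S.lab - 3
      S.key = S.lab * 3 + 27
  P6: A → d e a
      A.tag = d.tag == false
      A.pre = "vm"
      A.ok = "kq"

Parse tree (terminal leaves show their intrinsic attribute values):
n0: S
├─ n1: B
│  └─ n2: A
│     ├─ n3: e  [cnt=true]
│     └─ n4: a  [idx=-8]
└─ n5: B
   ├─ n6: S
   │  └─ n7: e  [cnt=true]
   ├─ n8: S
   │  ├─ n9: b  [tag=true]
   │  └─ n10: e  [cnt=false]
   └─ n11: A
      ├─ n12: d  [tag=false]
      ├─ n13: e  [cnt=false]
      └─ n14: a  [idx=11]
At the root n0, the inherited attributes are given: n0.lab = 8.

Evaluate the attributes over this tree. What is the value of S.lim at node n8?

1. n0.lab = 8  [given at root]
2. n1.key = 14  [S.lab + 6]
3. n2.wid = true  [B.key > 13]
4. n3.cnt = true  [terminal]
5. n4.idx = -8  [terminal]
6. n2.tag = false  [a.idx > -8]
7. n2.pre = "zy"  ["zy"]
8. n2.ok = "wm"  ["wm"]
9. n1.env = 14  [B.key * -2 + 42]
10. n5.key = 19  [S.lab + 11]
11. n6.lab = 15  [B.key * 2 - 23]
12. n7.cnt = true  [terminal]
13. n6.lim = -1  [S.lab - 16]
14. n6.key = 20  [S.lab * -1 + 35]
15. n8.lab = 1  [B.key * 2 - 37]
16. n9.tag = true  [terminal]
17. n10.cnt = false  [terminal]
18. n8.lim = -2  [S.lab - 3]
19. n8.key = 30  [S.lab * 3 + 27]
20. n11.wid = false  [S₀.lim == S₁.key]
21. n12.tag = false  [terminal]
22. n13.cnt = false  [terminal]
23. n14.idx = 11  [terminal]
24. n11.tag = true  [d.tag == false]
25. n11.pre = "vm"  ["vm"]
26. n11.ok = "kq"  ["kq"]
27. n5.env = 7  [(if A.tag then S₀.key else S₁.key) - 13]
28. n0.lim = 6  [S.lab - 2]
29. n0.key = 17  [B₀.env + 3]

-2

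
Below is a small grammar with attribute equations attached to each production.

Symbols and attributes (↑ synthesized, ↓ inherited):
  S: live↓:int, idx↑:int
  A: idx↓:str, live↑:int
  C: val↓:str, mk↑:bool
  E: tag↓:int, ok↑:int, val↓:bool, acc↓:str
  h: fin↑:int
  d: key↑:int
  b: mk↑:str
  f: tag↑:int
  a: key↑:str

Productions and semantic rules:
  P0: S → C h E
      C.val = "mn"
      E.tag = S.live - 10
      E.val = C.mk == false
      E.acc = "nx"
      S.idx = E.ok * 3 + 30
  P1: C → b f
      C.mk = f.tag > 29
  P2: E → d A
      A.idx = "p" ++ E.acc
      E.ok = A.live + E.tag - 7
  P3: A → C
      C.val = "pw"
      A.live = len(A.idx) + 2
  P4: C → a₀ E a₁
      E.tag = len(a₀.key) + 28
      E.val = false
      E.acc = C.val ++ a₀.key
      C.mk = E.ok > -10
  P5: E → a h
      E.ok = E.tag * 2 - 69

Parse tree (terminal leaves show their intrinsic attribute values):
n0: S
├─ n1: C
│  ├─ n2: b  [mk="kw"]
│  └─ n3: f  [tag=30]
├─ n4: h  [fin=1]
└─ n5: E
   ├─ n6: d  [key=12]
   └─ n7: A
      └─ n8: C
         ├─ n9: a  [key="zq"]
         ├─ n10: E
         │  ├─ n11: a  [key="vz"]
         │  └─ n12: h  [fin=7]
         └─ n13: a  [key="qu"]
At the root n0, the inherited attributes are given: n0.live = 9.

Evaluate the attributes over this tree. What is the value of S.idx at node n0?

1. n0.live = 9  [given at root]
2. n1.val = "mn"  ["mn"]
3. n2.mk = "kw"  [terminal]
4. n3.tag = 30  [terminal]
5. n1.mk = true  [f.tag > 29]
6. n4.fin = 1  [terminal]
7. n5.tag = -1  [S.live - 10]
8. n5.val = false  [C.mk == false]
9. n5.acc = "nx"  ["nx"]
10. n6.key = 12  [terminal]
11. n7.idx = "pnx"  ["p" ++ E.acc]
12. n8.val = "pw"  ["pw"]
13. n9.key = "zq"  [terminal]
14. n10.tag = 30  [len(a₀.key) + 28]
15. n10.val = false  [false]
16. n10.acc = "pwzq"  [C.val ++ a₀.key]
17. n11.key = "vz"  [terminal]
18. n12.fin = 7  [terminal]
19. n10.ok = -9  [E.tag * 2 - 69]
20. n13.key = "qu"  [terminal]
21. n8.mk = true  [E.ok > -10]
22. n7.live = 5  [len(A.idx) + 2]
23. n5.ok = -3  [A.live + E.tag - 7]
24. n0.idx = 21  [E.ok * 3 + 30]

21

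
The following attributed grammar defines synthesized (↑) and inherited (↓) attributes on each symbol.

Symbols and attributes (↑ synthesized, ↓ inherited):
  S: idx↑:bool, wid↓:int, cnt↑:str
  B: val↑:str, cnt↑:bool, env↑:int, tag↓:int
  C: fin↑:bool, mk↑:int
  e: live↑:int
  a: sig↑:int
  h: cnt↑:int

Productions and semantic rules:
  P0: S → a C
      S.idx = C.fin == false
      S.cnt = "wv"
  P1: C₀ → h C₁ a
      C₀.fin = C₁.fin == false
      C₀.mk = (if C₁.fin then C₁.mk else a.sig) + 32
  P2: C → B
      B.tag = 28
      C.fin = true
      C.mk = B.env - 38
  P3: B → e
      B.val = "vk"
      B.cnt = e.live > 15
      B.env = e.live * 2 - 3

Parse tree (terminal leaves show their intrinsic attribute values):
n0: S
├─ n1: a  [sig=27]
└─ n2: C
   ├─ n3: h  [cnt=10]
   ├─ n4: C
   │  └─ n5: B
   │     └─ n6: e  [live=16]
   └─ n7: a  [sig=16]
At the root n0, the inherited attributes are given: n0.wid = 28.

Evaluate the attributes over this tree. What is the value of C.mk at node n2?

1. n0.wid = 28  [given at root]
2. n1.sig = 27  [terminal]
3. n3.cnt = 10  [terminal]
4. n5.tag = 28  [28]
5. n6.live = 16  [terminal]
6. n5.val = "vk"  ["vk"]
7. n5.cnt = true  [e.live > 15]
8. n5.env = 29  [e.live * 2 - 3]
9. n4.fin = true  [true]
10. n4.mk = -9  [B.env - 38]
11. n7.sig = 16  [terminal]
12. n2.fin = false  [C₁.fin == false]
13. n2.mk = 23  [(if C₁.fin then C₁.mk else a.sig) + 32]
14. n0.idx = true  [C.fin == false]
15. n0.cnt = "wv"  ["wv"]

23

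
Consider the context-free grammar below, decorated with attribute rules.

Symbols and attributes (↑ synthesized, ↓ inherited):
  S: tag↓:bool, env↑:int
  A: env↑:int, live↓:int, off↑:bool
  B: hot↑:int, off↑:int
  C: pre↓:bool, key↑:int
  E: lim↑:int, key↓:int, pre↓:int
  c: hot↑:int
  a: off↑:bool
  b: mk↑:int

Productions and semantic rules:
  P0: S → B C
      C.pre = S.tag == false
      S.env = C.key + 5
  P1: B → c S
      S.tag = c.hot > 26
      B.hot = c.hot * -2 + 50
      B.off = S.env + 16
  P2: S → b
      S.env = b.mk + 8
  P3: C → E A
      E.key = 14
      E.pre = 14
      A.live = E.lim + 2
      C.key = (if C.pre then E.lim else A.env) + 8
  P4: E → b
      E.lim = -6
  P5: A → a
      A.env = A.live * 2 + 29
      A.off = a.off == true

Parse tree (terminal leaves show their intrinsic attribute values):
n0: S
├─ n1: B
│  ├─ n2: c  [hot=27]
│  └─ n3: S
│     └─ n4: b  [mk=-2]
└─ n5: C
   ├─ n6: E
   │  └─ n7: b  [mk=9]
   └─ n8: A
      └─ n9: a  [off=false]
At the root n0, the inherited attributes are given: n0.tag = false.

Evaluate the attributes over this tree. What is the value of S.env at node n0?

1. n0.tag = false  [given at root]
2. n2.hot = 27  [terminal]
3. n3.tag = true  [c.hot > 26]
4. n4.mk = -2  [terminal]
5. n3.env = 6  [b.mk + 8]
6. n1.hot = -4  [c.hot * -2 + 50]
7. n1.off = 22  [S.env + 16]
8. n5.pre = true  [S.tag == false]
9. n6.key = 14  [14]
10. n6.pre = 14  [14]
11. n7.mk = 9  [terminal]
12. n6.lim = -6  [-6]
13. n8.live = -4  [E.lim + 2]
14. n9.off = false  [terminal]
15. n8.env = 21  [A.live * 2 + 29]
16. n8.off = false  [a.off == true]
17. n5.key = 2  [(if C.pre then E.lim else A.env) + 8]
18. n0.env = 7  [C.key + 5]

7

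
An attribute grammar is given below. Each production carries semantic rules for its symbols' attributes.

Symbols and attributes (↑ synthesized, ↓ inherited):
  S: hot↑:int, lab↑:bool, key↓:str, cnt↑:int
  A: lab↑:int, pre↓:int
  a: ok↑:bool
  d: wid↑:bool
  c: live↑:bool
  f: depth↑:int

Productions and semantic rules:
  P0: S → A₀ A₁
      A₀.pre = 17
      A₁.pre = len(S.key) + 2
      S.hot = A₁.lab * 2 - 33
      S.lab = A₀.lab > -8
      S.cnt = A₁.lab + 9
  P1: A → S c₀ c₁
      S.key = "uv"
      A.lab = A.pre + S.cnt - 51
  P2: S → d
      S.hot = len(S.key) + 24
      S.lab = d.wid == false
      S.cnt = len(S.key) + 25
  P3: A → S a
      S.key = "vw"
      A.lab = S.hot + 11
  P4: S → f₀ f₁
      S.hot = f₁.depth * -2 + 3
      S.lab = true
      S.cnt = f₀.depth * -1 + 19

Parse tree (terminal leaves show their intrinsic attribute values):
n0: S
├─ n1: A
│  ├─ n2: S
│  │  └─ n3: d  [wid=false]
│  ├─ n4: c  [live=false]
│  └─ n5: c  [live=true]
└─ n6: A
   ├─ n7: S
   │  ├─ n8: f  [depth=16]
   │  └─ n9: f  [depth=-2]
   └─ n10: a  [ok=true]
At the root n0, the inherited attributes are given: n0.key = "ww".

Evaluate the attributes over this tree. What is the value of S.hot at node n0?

1. n0.key = "ww"  [given at root]
2. n1.pre = 17  [17]
3. n2.key = "uv"  ["uv"]
4. n3.wid = false  [terminal]
5. n2.hot = 26  [len(S.key) + 24]
6. n2.lab = true  [d.wid == false]
7. n2.cnt = 27  [len(S.key) + 25]
8. n4.live = false  [terminal]
9. n5.live = true  [terminal]
10. n1.lab = -7  [A.pre + S.cnt - 51]
11. n6.pre = 4  [len(S.key) + 2]
12. n7.key = "vw"  ["vw"]
13. n8.depth = 16  [terminal]
14. n9.depth = -2  [terminal]
15. n7.hot = 7  [f₁.depth * -2 + 3]
16. n7.lab = true  [true]
17. n7.cnt = 3  [f₀.depth * -1 + 19]
18. n10.ok = true  [terminal]
19. n6.lab = 18  [S.hot + 11]
20. n0.hot = 3  [A₁.lab * 2 - 33]
21. n0.lab = true  [A₀.lab > -8]
22. n0.cnt = 27  [A₁.lab + 9]

3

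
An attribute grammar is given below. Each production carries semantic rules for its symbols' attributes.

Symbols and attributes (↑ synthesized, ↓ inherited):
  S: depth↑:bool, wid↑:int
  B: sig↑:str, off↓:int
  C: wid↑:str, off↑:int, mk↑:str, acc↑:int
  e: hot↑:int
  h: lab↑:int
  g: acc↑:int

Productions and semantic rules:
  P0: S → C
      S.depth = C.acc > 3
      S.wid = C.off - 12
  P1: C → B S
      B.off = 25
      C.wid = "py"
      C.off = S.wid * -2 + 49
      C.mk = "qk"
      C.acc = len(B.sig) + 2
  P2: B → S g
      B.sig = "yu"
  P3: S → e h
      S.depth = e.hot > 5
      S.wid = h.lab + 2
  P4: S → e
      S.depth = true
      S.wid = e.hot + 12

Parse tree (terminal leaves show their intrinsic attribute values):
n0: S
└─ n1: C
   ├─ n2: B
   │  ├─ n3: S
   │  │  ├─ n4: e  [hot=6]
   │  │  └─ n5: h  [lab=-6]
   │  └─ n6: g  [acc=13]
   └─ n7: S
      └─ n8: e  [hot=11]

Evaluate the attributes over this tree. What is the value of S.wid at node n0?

1. n2.off = 25  [25]
2. n4.hot = 6  [terminal]
3. n5.lab = -6  [terminal]
4. n3.depth = true  [e.hot > 5]
5. n3.wid = -4  [h.lab + 2]
6. n6.acc = 13  [terminal]
7. n2.sig = "yu"  ["yu"]
8. n8.hot = 11  [terminal]
9. n7.depth = true  [true]
10. n7.wid = 23  [e.hot + 12]
11. n1.wid = "py"  ["py"]
12. n1.off = 3  [S.wid * -2 + 49]
13. n1.mk = "qk"  ["qk"]
14. n1.acc = 4  [len(B.sig) + 2]
15. n0.depth = true  [C.acc > 3]
16. n0.wid = -9  [C.off - 12]

-9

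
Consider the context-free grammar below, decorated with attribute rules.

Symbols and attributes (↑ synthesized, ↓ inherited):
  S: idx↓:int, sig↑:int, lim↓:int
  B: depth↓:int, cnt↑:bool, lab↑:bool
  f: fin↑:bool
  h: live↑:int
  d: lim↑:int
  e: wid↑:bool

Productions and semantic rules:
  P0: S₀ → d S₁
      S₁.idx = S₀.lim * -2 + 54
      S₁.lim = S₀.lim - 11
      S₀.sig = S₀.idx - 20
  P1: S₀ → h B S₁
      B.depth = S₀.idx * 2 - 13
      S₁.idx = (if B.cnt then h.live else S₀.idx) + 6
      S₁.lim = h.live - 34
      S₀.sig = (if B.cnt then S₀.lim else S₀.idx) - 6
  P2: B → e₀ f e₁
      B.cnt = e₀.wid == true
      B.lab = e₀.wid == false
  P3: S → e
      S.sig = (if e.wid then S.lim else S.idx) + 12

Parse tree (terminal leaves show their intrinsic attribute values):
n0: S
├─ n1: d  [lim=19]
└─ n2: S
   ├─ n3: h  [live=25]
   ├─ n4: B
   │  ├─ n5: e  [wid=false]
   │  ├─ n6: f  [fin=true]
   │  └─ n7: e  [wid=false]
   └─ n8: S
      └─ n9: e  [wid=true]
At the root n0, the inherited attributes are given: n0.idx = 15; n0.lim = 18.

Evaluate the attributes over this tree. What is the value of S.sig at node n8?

3

1. n0.idx = 15  [given at root]
2. n0.lim = 18  [given at root]
3. n1.lim = 19  [terminal]
4. n2.idx = 18  [S₀.lim * -2 + 54]
5. n2.lim = 7  [S₀.lim - 11]
6. n3.live = 25  [terminal]
7. n4.depth = 23  [S₀.idx * 2 - 13]
8. n5.wid = false  [terminal]
9. n6.fin = true  [terminal]
10. n7.wid = false  [terminal]
11. n4.cnt = false  [e₀.wid == true]
12. n4.lab = true  [e₀.wid == false]
13. n8.idx = 24  [(if B.cnt then h.live else S₀.idx) + 6]
14. n8.lim = -9  [h.live - 34]
15. n9.wid = true  [terminal]
16. n8.sig = 3  [(if e.wid then S.lim else S.idx) + 12]
17. n2.sig = 12  [(if B.cnt then S₀.lim else S₀.idx) - 6]
18. n0.sig = -5  [S₀.idx - 20]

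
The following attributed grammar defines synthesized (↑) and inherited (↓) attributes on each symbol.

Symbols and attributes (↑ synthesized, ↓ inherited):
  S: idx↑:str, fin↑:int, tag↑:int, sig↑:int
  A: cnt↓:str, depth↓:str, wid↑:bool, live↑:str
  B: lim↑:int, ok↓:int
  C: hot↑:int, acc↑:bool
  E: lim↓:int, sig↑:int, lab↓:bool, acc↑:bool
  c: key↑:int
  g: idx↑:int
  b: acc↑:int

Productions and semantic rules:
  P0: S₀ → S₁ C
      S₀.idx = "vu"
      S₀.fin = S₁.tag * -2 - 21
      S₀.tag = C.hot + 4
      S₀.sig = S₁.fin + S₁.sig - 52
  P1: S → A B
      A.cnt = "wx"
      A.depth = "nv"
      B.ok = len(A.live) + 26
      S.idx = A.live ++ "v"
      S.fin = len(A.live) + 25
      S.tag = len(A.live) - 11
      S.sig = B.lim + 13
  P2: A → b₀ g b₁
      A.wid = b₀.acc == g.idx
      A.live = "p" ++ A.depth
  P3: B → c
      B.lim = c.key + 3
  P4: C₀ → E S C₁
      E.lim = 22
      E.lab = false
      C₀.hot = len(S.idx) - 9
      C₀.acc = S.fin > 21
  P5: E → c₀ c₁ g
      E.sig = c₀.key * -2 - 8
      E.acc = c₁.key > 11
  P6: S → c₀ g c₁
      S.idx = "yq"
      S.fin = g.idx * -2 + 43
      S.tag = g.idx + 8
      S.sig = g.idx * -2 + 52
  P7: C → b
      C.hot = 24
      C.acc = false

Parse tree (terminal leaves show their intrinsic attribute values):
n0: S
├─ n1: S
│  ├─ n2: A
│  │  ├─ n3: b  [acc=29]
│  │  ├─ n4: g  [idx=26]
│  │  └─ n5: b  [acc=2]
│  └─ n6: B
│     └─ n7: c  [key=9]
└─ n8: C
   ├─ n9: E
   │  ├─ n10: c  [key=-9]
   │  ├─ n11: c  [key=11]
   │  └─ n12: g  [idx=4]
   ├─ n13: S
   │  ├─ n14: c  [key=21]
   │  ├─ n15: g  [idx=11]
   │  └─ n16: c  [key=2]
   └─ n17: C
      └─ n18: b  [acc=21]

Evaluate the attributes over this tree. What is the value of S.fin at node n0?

-5

1. n2.cnt = "wx"  ["wx"]
2. n2.depth = "nv"  ["nv"]
3. n3.acc = 29  [terminal]
4. n4.idx = 26  [terminal]
5. n5.acc = 2  [terminal]
6. n2.wid = false  [b₀.acc == g.idx]
7. n2.live = "pnv"  ["p" ++ A.depth]
8. n6.ok = 29  [len(A.live) + 26]
9. n7.key = 9  [terminal]
10. n6.lim = 12  [c.key + 3]
11. n1.idx = "pnvv"  [A.live ++ "v"]
12. n1.fin = 28  [len(A.live) + 25]
13. n1.tag = -8  [len(A.live) - 11]
14. n1.sig = 25  [B.lim + 13]
15. n9.lim = 22  [22]
16. n9.lab = false  [false]
17. n10.key = -9  [terminal]
18. n11.key = 11  [terminal]
19. n12.idx = 4  [terminal]
20. n9.sig = 10  [c₀.key * -2 - 8]
21. n9.acc = false  [c₁.key > 11]
22. n14.key = 21  [terminal]
23. n15.idx = 11  [terminal]
24. n16.key = 2  [terminal]
25. n13.idx = "yq"  ["yq"]
26. n13.fin = 21  [g.idx * -2 + 43]
27. n13.tag = 19  [g.idx + 8]
28. n13.sig = 30  [g.idx * -2 + 52]
29. n18.acc = 21  [terminal]
30. n17.hot = 24  [24]
31. n17.acc = false  [false]
32. n8.hot = -7  [len(S.idx) - 9]
33. n8.acc = false  [S.fin > 21]
34. n0.idx = "vu"  ["vu"]
35. n0.fin = -5  [S₁.tag * -2 - 21]
36. n0.tag = -3  [C.hot + 4]
37. n0.sig = 1  [S₁.fin + S₁.sig - 52]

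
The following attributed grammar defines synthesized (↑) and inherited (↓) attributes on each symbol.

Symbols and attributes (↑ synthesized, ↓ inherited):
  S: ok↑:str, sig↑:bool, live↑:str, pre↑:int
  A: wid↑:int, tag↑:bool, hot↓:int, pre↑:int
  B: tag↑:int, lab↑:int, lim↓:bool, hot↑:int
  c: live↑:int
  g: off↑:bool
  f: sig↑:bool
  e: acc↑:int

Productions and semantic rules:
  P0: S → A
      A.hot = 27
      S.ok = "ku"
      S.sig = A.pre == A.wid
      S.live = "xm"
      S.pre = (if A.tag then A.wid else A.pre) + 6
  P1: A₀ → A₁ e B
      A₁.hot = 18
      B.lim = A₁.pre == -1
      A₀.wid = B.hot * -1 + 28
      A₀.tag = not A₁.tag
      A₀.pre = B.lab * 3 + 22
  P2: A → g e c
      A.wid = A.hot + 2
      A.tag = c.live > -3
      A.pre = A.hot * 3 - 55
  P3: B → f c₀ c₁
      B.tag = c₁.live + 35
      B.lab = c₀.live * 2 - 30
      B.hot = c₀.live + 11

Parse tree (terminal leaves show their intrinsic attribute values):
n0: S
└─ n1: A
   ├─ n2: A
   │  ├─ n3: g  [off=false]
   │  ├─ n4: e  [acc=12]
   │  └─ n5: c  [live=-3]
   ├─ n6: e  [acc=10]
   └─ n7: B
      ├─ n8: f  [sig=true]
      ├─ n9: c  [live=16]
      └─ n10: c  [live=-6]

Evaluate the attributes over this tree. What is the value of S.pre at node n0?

7

1. n1.hot = 27  [27]
2. n2.hot = 18  [18]
3. n3.off = false  [terminal]
4. n4.acc = 12  [terminal]
5. n5.live = -3  [terminal]
6. n2.wid = 20  [A.hot + 2]
7. n2.tag = false  [c.live > -3]
8. n2.pre = -1  [A.hot * 3 - 55]
9. n6.acc = 10  [terminal]
10. n7.lim = true  [A₁.pre == -1]
11. n8.sig = true  [terminal]
12. n9.live = 16  [terminal]
13. n10.live = -6  [terminal]
14. n7.tag = 29  [c₁.live + 35]
15. n7.lab = 2  [c₀.live * 2 - 30]
16. n7.hot = 27  [c₀.live + 11]
17. n1.wid = 1  [B.hot * -1 + 28]
18. n1.tag = true  [not A₁.tag]
19. n1.pre = 28  [B.lab * 3 + 22]
20. n0.ok = "ku"  ["ku"]
21. n0.sig = false  [A.pre == A.wid]
22. n0.live = "xm"  ["xm"]
23. n0.pre = 7  [(if A.tag then A.wid else A.pre) + 6]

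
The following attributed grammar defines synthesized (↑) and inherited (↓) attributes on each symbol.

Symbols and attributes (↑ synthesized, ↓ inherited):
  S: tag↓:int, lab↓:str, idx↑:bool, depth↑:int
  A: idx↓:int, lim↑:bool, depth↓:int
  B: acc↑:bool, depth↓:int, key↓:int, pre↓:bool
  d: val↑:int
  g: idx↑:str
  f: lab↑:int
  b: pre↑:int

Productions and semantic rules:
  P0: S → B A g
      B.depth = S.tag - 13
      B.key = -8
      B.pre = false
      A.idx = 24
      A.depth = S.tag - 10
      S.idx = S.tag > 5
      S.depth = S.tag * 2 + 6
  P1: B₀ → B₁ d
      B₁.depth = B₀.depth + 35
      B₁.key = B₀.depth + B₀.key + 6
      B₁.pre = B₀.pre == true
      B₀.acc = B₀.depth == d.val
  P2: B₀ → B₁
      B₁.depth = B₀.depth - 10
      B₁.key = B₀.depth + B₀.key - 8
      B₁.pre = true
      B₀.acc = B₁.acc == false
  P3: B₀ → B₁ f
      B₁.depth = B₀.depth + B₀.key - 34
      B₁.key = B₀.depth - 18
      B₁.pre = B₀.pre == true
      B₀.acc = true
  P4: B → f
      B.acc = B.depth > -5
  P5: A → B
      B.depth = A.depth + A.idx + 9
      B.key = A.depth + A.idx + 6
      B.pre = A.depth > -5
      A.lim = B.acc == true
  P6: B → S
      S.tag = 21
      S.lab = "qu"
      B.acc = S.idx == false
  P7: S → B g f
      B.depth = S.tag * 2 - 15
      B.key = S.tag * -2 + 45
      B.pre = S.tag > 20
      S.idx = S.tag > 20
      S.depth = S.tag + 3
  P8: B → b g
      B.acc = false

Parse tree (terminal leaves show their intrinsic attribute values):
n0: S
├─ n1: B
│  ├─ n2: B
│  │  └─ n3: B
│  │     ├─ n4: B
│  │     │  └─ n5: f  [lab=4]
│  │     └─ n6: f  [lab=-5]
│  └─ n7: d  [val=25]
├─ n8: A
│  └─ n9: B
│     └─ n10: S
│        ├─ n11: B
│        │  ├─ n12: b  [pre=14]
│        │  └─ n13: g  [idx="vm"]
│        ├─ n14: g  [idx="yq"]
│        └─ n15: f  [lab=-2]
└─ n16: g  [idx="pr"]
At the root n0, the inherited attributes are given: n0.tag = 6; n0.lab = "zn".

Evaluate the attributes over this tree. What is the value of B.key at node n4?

1. n0.tag = 6  [given at root]
2. n0.lab = "zn"  [given at root]
3. n1.depth = -7  [S.tag - 13]
4. n1.key = -8  [-8]
5. n1.pre = false  [false]
6. n2.depth = 28  [B₀.depth + 35]
7. n2.key = -9  [B₀.depth + B₀.key + 6]
8. n2.pre = false  [B₀.pre == true]
9. n3.depth = 18  [B₀.depth - 10]
10. n3.key = 11  [B₀.depth + B₀.key - 8]
11. n3.pre = true  [true]
12. n4.depth = -5  [B₀.depth + B₀.key - 34]
13. n4.key = 0  [B₀.depth - 18]
14. n4.pre = true  [B₀.pre == true]
15. n5.lab = 4  [terminal]
16. n4.acc = false  [B.depth > -5]
17. n6.lab = -5  [terminal]
18. n3.acc = true  [true]
19. n2.acc = false  [B₁.acc == false]
20. n7.val = 25  [terminal]
21. n1.acc = false  [B₀.depth == d.val]
22. n8.idx = 24  [24]
23. n8.depth = -4  [S.tag - 10]
24. n9.depth = 29  [A.depth + A.idx + 9]
25. n9.key = 26  [A.depth + A.idx + 6]
26. n9.pre = true  [A.depth > -5]
27. n10.tag = 21  [21]
28. n10.lab = "qu"  ["qu"]
29. n11.depth = 27  [S.tag * 2 - 15]
30. n11.key = 3  [S.tag * -2 + 45]
31. n11.pre = true  [S.tag > 20]
32. n12.pre = 14  [terminal]
33. n13.idx = "vm"  [terminal]
34. n11.acc = false  [false]
35. n14.idx = "yq"  [terminal]
36. n15.lab = -2  [terminal]
37. n10.idx = true  [S.tag > 20]
38. n10.depth = 24  [S.tag + 3]
39. n9.acc = false  [S.idx == false]
40. n8.lim = false  [B.acc == true]
41. n16.idx = "pr"  [terminal]
42. n0.idx = true  [S.tag > 5]
43. n0.depth = 18  [S.tag * 2 + 6]

0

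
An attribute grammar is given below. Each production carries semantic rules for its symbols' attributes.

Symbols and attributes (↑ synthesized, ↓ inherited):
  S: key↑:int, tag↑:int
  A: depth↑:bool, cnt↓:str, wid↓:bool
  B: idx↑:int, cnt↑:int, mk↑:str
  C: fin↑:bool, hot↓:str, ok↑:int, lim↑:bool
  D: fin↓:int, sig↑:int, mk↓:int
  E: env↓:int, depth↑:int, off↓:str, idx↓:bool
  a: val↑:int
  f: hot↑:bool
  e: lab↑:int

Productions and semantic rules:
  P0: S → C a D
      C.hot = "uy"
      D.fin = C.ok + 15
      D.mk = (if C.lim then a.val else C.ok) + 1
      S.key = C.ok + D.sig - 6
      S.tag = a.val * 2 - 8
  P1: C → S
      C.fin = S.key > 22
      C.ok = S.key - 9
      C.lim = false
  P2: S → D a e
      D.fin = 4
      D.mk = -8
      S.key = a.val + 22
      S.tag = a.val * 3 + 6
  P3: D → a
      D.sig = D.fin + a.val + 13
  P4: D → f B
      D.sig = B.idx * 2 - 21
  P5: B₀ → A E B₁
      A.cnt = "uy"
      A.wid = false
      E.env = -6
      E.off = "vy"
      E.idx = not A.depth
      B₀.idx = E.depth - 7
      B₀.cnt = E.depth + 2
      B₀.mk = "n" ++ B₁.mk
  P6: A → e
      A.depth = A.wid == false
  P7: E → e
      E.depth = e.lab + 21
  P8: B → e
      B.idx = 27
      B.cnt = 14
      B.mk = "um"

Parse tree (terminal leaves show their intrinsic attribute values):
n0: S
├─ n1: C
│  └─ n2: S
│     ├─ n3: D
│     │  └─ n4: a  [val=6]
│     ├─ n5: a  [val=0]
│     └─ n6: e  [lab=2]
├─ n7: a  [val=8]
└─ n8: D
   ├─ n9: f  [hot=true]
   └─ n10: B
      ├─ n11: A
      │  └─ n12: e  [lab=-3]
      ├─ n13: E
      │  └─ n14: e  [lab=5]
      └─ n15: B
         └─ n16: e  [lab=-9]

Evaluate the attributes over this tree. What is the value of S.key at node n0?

1. n1.hot = "uy"  ["uy"]
2. n3.fin = 4  [4]
3. n3.mk = -8  [-8]
4. n4.val = 6  [terminal]
5. n3.sig = 23  [D.fin + a.val + 13]
6. n5.val = 0  [terminal]
7. n6.lab = 2  [terminal]
8. n2.key = 22  [a.val + 22]
9. n2.tag = 6  [a.val * 3 + 6]
10. n1.fin = false  [S.key > 22]
11. n1.ok = 13  [S.key - 9]
12. n1.lim = false  [false]
13. n7.val = 8  [terminal]
14. n8.fin = 28  [C.ok + 15]
15. n8.mk = 14  [(if C.lim then a.val else C.ok) + 1]
16. n9.hot = true  [terminal]
17. n11.cnt = "uy"  ["uy"]
18. n11.wid = false  [false]
19. n12.lab = -3  [terminal]
20. n11.depth = true  [A.wid == false]
21. n13.env = -6  [-6]
22. n13.off = "vy"  ["vy"]
23. n13.idx = false  [not A.depth]
24. n14.lab = 5  [terminal]
25. n13.depth = 26  [e.lab + 21]
26. n16.lab = -9  [terminal]
27. n15.idx = 27  [27]
28. n15.cnt = 14  [14]
29. n15.mk = "um"  ["um"]
30. n10.idx = 19  [E.depth - 7]
31. n10.cnt = 28  [E.depth + 2]
32. n10.mk = "num"  ["n" ++ B₁.mk]
33. n8.sig = 17  [B.idx * 2 - 21]
34. n0.key = 24  [C.ok + D.sig - 6]
35. n0.tag = 8  [a.val * 2 - 8]

24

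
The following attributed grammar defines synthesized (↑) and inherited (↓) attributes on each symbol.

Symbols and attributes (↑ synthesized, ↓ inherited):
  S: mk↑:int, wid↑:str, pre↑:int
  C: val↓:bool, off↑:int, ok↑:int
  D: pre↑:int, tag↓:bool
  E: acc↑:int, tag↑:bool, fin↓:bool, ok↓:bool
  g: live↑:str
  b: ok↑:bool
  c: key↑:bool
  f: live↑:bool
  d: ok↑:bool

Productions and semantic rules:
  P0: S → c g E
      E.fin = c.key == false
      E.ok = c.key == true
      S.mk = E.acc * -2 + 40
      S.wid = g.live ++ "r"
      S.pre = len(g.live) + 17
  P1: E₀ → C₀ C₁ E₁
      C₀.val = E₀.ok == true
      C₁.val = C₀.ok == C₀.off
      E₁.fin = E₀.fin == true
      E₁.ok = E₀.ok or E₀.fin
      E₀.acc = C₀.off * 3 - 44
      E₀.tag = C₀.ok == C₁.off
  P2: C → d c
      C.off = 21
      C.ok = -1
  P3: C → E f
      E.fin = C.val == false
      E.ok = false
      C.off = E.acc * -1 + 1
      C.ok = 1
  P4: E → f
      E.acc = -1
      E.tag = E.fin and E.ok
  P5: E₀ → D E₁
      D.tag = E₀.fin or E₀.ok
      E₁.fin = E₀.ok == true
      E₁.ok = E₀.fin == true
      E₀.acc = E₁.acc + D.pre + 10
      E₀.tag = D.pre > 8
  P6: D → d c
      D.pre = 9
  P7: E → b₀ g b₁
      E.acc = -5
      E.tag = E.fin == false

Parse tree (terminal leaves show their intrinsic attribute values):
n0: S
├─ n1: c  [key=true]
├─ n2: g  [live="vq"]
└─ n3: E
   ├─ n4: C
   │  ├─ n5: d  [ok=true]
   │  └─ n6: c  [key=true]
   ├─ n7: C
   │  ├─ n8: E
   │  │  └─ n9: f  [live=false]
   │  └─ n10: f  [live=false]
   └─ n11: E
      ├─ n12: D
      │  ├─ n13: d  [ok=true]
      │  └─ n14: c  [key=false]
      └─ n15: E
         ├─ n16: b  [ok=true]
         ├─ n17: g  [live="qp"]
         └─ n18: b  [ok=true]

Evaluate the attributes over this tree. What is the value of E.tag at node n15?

false

1. n1.key = true  [terminal]
2. n2.live = "vq"  [terminal]
3. n3.fin = false  [c.key == false]
4. n3.ok = true  [c.key == true]
5. n4.val = true  [E₀.ok == true]
6. n5.ok = true  [terminal]
7. n6.key = true  [terminal]
8. n4.off = 21  [21]
9. n4.ok = -1  [-1]
10. n7.val = false  [C₀.ok == C₀.off]
11. n8.fin = true  [C.val == false]
12. n8.ok = false  [false]
13. n9.live = false  [terminal]
14. n8.acc = -1  [-1]
15. n8.tag = false  [E.fin and E.ok]
16. n10.live = false  [terminal]
17. n7.off = 2  [E.acc * -1 + 1]
18. n7.ok = 1  [1]
19. n11.fin = false  [E₀.fin == true]
20. n11.ok = true  [E₀.ok or E₀.fin]
21. n12.tag = true  [E₀.fin or E₀.ok]
22. n13.ok = true  [terminal]
23. n14.key = false  [terminal]
24. n12.pre = 9  [9]
25. n15.fin = true  [E₀.ok == true]
26. n15.ok = false  [E₀.fin == true]
27. n16.ok = true  [terminal]
28. n17.live = "qp"  [terminal]
29. n18.ok = true  [terminal]
30. n15.acc = -5  [-5]
31. n15.tag = false  [E.fin == false]
32. n11.acc = 14  [E₁.acc + D.pre + 10]
33. n11.tag = true  [D.pre > 8]
34. n3.acc = 19  [C₀.off * 3 - 44]
35. n3.tag = false  [C₀.ok == C₁.off]
36. n0.mk = 2  [E.acc * -2 + 40]
37. n0.wid = "vqr"  [g.live ++ "r"]
38. n0.pre = 19  [len(g.live) + 17]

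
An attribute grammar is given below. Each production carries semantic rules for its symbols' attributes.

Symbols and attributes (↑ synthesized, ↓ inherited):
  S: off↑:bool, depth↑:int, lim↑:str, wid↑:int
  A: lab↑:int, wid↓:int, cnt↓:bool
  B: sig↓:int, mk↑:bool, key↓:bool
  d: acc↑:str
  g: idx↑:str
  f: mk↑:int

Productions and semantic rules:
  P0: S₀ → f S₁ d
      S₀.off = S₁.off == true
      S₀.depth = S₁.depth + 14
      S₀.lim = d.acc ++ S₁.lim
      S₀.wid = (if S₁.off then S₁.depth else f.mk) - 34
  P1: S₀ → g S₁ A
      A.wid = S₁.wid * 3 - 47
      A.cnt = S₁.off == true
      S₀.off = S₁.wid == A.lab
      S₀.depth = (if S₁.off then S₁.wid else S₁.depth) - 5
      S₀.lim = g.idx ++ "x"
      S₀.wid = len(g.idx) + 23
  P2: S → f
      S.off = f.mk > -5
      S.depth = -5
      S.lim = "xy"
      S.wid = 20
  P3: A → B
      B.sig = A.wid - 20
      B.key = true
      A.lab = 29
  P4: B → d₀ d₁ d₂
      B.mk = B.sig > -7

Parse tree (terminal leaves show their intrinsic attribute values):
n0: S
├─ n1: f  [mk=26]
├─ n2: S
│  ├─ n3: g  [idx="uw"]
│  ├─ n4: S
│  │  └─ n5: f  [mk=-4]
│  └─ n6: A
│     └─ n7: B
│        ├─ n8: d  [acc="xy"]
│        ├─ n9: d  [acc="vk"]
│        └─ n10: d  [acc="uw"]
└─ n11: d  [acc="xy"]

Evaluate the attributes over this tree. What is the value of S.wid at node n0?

1. n1.mk = 26  [terminal]
2. n3.idx = "uw"  [terminal]
3. n5.mk = -4  [terminal]
4. n4.off = true  [f.mk > -5]
5. n4.depth = -5  [-5]
6. n4.lim = "xy"  ["xy"]
7. n4.wid = 20  [20]
8. n6.wid = 13  [S₁.wid * 3 - 47]
9. n6.cnt = true  [S₁.off == true]
10. n7.sig = -7  [A.wid - 20]
11. n7.key = true  [true]
12. n8.acc = "xy"  [terminal]
13. n9.acc = "vk"  [terminal]
14. n10.acc = "uw"  [terminal]
15. n7.mk = false  [B.sig > -7]
16. n6.lab = 29  [29]
17. n2.off = false  [S₁.wid == A.lab]
18. n2.depth = 15  [(if S₁.off then S₁.wid else S₁.depth) - 5]
19. n2.lim = "uwx"  [g.idx ++ "x"]
20. n2.wid = 25  [len(g.idx) + 23]
21. n11.acc = "xy"  [terminal]
22. n0.off = false  [S₁.off == true]
23. n0.depth = 29  [S₁.depth + 14]
24. n0.lim = "xyuwx"  [d.acc ++ S₁.lim]
25. n0.wid = -8  [(if S₁.off then S₁.depth else f.mk) - 34]

-8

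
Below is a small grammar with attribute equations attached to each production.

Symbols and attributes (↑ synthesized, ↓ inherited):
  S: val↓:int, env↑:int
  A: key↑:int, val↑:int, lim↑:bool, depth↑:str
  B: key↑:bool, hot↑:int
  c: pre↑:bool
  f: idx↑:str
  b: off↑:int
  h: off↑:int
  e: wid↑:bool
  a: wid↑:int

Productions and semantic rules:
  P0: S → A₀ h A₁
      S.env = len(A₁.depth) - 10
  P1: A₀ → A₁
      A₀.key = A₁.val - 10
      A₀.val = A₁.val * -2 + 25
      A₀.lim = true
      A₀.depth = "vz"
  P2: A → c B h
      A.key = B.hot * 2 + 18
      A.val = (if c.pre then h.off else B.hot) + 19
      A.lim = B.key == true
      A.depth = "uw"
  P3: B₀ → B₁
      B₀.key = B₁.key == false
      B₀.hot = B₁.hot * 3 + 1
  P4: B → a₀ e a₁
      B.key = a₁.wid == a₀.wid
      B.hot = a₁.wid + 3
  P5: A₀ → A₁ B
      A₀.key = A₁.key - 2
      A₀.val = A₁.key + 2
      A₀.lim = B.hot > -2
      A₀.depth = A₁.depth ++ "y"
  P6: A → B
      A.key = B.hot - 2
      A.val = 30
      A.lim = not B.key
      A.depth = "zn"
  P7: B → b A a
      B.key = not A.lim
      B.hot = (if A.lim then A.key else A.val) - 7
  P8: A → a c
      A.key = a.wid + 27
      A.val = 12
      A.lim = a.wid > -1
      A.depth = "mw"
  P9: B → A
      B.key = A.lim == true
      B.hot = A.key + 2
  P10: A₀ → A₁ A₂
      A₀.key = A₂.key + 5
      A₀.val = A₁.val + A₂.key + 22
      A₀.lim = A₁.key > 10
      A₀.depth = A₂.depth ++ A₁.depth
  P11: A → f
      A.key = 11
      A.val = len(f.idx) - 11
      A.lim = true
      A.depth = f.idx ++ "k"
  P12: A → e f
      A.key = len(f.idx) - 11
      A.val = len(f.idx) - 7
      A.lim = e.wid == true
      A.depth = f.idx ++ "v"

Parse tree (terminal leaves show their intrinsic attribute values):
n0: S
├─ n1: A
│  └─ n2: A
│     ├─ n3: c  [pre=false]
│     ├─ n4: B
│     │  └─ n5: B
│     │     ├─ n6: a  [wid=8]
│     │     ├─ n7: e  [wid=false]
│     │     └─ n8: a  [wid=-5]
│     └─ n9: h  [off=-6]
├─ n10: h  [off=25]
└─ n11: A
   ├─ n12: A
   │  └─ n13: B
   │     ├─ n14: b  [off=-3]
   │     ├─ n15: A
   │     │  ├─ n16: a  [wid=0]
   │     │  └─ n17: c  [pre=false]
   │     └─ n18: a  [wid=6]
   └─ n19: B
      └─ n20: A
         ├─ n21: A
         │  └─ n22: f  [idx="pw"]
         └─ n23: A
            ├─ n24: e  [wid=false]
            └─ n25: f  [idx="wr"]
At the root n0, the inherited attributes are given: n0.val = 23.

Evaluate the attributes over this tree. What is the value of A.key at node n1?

1. n0.val = 23  [given at root]
2. n3.pre = false  [terminal]
3. n6.wid = 8  [terminal]
4. n7.wid = false  [terminal]
5. n8.wid = -5  [terminal]
6. n5.key = false  [a₁.wid == a₀.wid]
7. n5.hot = -2  [a₁.wid + 3]
8. n4.key = true  [B₁.key == false]
9. n4.hot = -5  [B₁.hot * 3 + 1]
10. n9.off = -6  [terminal]
11. n2.key = 8  [B.hot * 2 + 18]
12. n2.val = 14  [(if c.pre then h.off else B.hot) + 19]
13. n2.lim = true  [B.key == true]
14. n2.depth = "uw"  ["uw"]
15. n1.key = 4  [A₁.val - 10]
16. n1.val = -3  [A₁.val * -2 + 25]
17. n1.lim = true  [true]
18. n1.depth = "vz"  ["vz"]
19. n10.off = 25  [terminal]
20. n14.off = -3  [terminal]
21. n16.wid = 0  [terminal]
22. n17.pre = false  [terminal]
23. n15.key = 27  [a.wid + 27]
24. n15.val = 12  [12]
25. n15.lim = true  [a.wid > -1]
26. n15.depth = "mw"  ["mw"]
27. n18.wid = 6  [terminal]
28. n13.key = false  [not A.lim]
29. n13.hot = 20  [(if A.lim then A.key else A.val) - 7]
30. n12.key = 18  [B.hot - 2]
31. n12.val = 30  [30]
32. n12.lim = true  [not B.key]
33. n12.depth = "zn"  ["zn"]
34. n22.idx = "pw"  [terminal]
35. n21.key = 11  [11]
36. n21.val = -9  [len(f.idx) - 11]
37. n21.lim = true  [true]
38. n21.depth = "pwk"  [f.idx ++ "k"]
39. n24.wid = false  [terminal]
40. n25.idx = "wr"  [terminal]
41. n23.key = -9  [len(f.idx) - 11]
42. n23.val = -5  [len(f.idx) - 7]
43. n23.lim = false  [e.wid == true]
44. n23.depth = "wrv"  [f.idx ++ "v"]
45. n20.key = -4  [A₂.key + 5]
46. n20.val = 4  [A₁.val + A₂.key + 22]
47. n20.lim = true  [A₁.key > 10]
48. n20.depth = "wrvpwk"  [A₂.depth ++ A₁.depth]
49. n19.key = true  [A.lim == true]
50. n19.hot = -2  [A.key + 2]
51. n11.key = 16  [A₁.key - 2]
52. n11.val = 20  [A₁.key + 2]
53. n11.lim = false  [B.hot > -2]
54. n11.depth = "zny"  [A₁.depth ++ "y"]
55. n0.env = -7  [len(A₁.depth) - 10]

4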